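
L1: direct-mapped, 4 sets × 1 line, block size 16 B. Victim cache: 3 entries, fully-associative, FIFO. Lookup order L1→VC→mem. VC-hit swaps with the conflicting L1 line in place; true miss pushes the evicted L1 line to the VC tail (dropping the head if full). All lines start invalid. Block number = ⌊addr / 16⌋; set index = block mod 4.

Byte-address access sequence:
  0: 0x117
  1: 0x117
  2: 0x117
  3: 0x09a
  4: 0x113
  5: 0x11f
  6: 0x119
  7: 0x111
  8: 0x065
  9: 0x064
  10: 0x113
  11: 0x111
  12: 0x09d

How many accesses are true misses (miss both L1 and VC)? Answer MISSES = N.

0: 0x117 (blk 17, set 1) → MISS  vc=[]
1: 0x117 (blk 17, set 1) → L1-HIT  vc=[]
2: 0x117 (blk 17, set 1) → L1-HIT  vc=[]
3: 0x9a (blk 9, set 1) → MISS  vc=[17]
4: 0x113 (blk 17, set 1) → VC-HIT  vc=[9]
5: 0x11f (blk 17, set 1) → L1-HIT  vc=[9]
6: 0x119 (blk 17, set 1) → L1-HIT  vc=[9]
7: 0x111 (blk 17, set 1) → L1-HIT  vc=[9]
8: 0x65 (blk 6, set 2) → MISS  vc=[9]
9: 0x64 (blk 6, set 2) → L1-HIT  vc=[9]
10: 0x113 (blk 17, set 1) → L1-HIT  vc=[9]
11: 0x111 (blk 17, set 1) → L1-HIT  vc=[9]
12: 0x9d (blk 9, set 1) → VC-HIT  vc=[17]

MISSES = 3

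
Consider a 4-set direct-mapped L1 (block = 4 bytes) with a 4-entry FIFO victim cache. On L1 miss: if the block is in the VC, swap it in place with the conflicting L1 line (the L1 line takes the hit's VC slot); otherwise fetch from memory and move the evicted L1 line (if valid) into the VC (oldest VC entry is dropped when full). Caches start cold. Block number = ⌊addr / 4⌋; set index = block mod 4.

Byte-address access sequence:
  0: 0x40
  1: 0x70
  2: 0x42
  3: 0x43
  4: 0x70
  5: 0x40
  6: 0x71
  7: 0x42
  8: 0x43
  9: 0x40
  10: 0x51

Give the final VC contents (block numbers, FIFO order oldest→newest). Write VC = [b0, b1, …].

0: 0x40 (blk 16, set 0) → MISS  vc=[]
1: 0x70 (blk 28, set 0) → MISS  vc=[16]
2: 0x42 (blk 16, set 0) → VC-HIT  vc=[28]
3: 0x43 (blk 16, set 0) → L1-HIT  vc=[28]
4: 0x70 (blk 28, set 0) → VC-HIT  vc=[16]
5: 0x40 (blk 16, set 0) → VC-HIT  vc=[28]
6: 0x71 (blk 28, set 0) → VC-HIT  vc=[16]
7: 0x42 (blk 16, set 0) → VC-HIT  vc=[28]
8: 0x43 (blk 16, set 0) → L1-HIT  vc=[28]
9: 0x40 (blk 16, set 0) → L1-HIT  vc=[28]
10: 0x51 (blk 20, set 0) → MISS  vc=[28, 16]

VC = [28, 16]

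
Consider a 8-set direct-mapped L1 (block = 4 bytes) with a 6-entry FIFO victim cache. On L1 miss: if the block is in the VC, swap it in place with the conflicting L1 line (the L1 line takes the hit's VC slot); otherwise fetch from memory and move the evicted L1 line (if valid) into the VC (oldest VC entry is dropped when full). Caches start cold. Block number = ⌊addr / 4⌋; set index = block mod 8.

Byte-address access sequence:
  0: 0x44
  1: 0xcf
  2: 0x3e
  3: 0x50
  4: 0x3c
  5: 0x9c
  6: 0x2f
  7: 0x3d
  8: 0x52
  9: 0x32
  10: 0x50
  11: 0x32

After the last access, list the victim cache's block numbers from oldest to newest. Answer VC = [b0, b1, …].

VC = [39, 51, 20]

0: 0x44 (blk 17, set 1) → MISS  vc=[]
1: 0xcf (blk 51, set 3) → MISS  vc=[]
2: 0x3e (blk 15, set 7) → MISS  vc=[]
3: 0x50 (blk 20, set 4) → MISS  vc=[]
4: 0x3c (blk 15, set 7) → L1-HIT  vc=[]
5: 0x9c (blk 39, set 7) → MISS  vc=[15]
6: 0x2f (blk 11, set 3) → MISS  vc=[15, 51]
7: 0x3d (blk 15, set 7) → VC-HIT  vc=[39, 51]
8: 0x52 (blk 20, set 4) → L1-HIT  vc=[39, 51]
9: 0x32 (blk 12, set 4) → MISS  vc=[39, 51, 20]
10: 0x50 (blk 20, set 4) → VC-HIT  vc=[39, 51, 12]
11: 0x32 (blk 12, set 4) → VC-HIT  vc=[39, 51, 20]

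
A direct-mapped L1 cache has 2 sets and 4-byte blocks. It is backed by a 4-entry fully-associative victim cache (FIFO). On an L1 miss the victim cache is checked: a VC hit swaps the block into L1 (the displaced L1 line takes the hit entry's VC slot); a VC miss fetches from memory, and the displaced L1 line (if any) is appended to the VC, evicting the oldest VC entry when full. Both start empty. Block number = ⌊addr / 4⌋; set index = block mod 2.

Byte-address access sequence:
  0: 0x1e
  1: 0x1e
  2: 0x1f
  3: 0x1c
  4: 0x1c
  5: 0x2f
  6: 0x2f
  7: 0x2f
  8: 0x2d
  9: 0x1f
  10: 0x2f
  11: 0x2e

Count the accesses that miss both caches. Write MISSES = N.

MISSES = 2

#0 0x1e→b7/s1 MISS; vc=[]
#1 0x1e→b7/s1 L1-HIT; vc=[]
#2 0x1f→b7/s1 L1-HIT; vc=[]
#3 0x1c→b7/s1 L1-HIT; vc=[]
#4 0x1c→b7/s1 L1-HIT; vc=[]
#5 0x2f→b11/s1 MISS; vc=[7]
#6 0x2f→b11/s1 L1-HIT; vc=[7]
#7 0x2f→b11/s1 L1-HIT; vc=[7]
#8 0x2d→b11/s1 L1-HIT; vc=[7]
#9 0x1f→b7/s1 VC-HIT; vc=[11]
#10 0x2f→b11/s1 VC-HIT; vc=[7]
#11 0x2e→b11/s1 L1-HIT; vc=[7]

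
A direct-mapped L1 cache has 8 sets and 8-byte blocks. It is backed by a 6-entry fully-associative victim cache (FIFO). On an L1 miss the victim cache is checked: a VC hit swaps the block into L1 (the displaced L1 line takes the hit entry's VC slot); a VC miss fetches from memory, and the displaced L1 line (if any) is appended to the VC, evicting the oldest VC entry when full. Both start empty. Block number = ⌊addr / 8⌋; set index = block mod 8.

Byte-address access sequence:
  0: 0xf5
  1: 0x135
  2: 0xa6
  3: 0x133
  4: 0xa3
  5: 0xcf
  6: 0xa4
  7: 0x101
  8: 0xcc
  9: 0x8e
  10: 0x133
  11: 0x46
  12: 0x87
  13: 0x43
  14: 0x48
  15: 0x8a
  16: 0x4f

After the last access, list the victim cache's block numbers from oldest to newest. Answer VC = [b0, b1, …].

VC = [30, 25, 32, 16, 17]

0: 0xf5 (blk 30, set 6) → MISS  vc=[]
1: 0x135 (blk 38, set 6) → MISS  vc=[30]
2: 0xa6 (blk 20, set 4) → MISS  vc=[30]
3: 0x133 (blk 38, set 6) → L1-HIT  vc=[30]
4: 0xa3 (blk 20, set 4) → L1-HIT  vc=[30]
5: 0xcf (blk 25, set 1) → MISS  vc=[30]
6: 0xa4 (blk 20, set 4) → L1-HIT  vc=[30]
7: 0x101 (blk 32, set 0) → MISS  vc=[30]
8: 0xcc (blk 25, set 1) → L1-HIT  vc=[30]
9: 0x8e (blk 17, set 1) → MISS  vc=[30, 25]
10: 0x133 (blk 38, set 6) → L1-HIT  vc=[30, 25]
11: 0x46 (blk 8, set 0) → MISS  vc=[30, 25, 32]
12: 0x87 (blk 16, set 0) → MISS  vc=[30, 25, 32, 8]
13: 0x43 (blk 8, set 0) → VC-HIT  vc=[30, 25, 32, 16]
14: 0x48 (blk 9, set 1) → MISS  vc=[30, 25, 32, 16, 17]
15: 0x8a (blk 17, set 1) → VC-HIT  vc=[30, 25, 32, 16, 9]
16: 0x4f (blk 9, set 1) → VC-HIT  vc=[30, 25, 32, 16, 17]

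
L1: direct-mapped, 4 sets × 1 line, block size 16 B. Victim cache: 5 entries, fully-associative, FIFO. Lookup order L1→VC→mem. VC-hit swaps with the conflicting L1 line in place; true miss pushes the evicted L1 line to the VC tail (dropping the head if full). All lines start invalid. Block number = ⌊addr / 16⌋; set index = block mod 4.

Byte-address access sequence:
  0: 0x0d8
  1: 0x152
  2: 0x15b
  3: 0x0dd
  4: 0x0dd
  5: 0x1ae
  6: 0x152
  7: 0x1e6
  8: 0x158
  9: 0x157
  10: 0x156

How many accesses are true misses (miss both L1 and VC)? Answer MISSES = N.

MISSES = 4

#0 0xd8→b13/s1 MISS; vc=[]
#1 0x152→b21/s1 MISS; vc=[13]
#2 0x15b→b21/s1 L1-HIT; vc=[13]
#3 0xdd→b13/s1 VC-HIT; vc=[21]
#4 0xdd→b13/s1 L1-HIT; vc=[21]
#5 0x1ae→b26/s2 MISS; vc=[21]
#6 0x152→b21/s1 VC-HIT; vc=[13]
#7 0x1e6→b30/s2 MISS; vc=[13,26]
#8 0x158→b21/s1 L1-HIT; vc=[13,26]
#9 0x157→b21/s1 L1-HIT; vc=[13,26]
#10 0x156→b21/s1 L1-HIT; vc=[13,26]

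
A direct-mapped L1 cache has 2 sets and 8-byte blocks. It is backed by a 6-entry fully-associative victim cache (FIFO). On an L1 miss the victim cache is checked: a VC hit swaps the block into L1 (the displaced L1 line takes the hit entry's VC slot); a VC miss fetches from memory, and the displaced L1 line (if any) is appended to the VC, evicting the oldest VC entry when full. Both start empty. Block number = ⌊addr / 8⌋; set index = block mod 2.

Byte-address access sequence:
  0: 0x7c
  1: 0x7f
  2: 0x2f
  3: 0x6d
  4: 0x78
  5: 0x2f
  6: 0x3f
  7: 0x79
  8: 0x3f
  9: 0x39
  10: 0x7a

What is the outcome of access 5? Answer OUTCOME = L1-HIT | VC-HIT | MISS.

#0 0x7c→b15/s1 MISS; vc=[]
#1 0x7f→b15/s1 L1-HIT; vc=[]
#2 0x2f→b5/s1 MISS; vc=[15]
#3 0x6d→b13/s1 MISS; vc=[15,5]
#4 0x78→b15/s1 VC-HIT; vc=[13,5]
#5 0x2f→b5/s1 VC-HIT; vc=[13,15]
#6 0x3f→b7/s1 MISS; vc=[13,15,5]
#7 0x79→b15/s1 VC-HIT; vc=[13,7,5]
#8 0x3f→b7/s1 VC-HIT; vc=[13,15,5]
#9 0x39→b7/s1 L1-HIT; vc=[13,15,5]
#10 0x7a→b15/s1 VC-HIT; vc=[13,7,5]

OUTCOME = VC-HIT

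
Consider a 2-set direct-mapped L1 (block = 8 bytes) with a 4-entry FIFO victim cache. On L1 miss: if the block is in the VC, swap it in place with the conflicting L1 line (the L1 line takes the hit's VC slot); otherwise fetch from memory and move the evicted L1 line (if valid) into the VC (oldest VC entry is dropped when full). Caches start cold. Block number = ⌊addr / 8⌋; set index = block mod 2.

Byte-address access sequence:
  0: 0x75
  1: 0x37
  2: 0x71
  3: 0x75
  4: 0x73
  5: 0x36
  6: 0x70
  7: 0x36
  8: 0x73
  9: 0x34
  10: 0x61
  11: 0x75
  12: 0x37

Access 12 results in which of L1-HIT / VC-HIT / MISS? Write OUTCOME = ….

OUTCOME = VC-HIT

#0 0x75→b14/s0 MISS; vc=[]
#1 0x37→b6/s0 MISS; vc=[14]
#2 0x71→b14/s0 VC-HIT; vc=[6]
#3 0x75→b14/s0 L1-HIT; vc=[6]
#4 0x73→b14/s0 L1-HIT; vc=[6]
#5 0x36→b6/s0 VC-HIT; vc=[14]
#6 0x70→b14/s0 VC-HIT; vc=[6]
#7 0x36→b6/s0 VC-HIT; vc=[14]
#8 0x73→b14/s0 VC-HIT; vc=[6]
#9 0x34→b6/s0 VC-HIT; vc=[14]
#10 0x61→b12/s0 MISS; vc=[14,6]
#11 0x75→b14/s0 VC-HIT; vc=[12,6]
#12 0x37→b6/s0 VC-HIT; vc=[12,14]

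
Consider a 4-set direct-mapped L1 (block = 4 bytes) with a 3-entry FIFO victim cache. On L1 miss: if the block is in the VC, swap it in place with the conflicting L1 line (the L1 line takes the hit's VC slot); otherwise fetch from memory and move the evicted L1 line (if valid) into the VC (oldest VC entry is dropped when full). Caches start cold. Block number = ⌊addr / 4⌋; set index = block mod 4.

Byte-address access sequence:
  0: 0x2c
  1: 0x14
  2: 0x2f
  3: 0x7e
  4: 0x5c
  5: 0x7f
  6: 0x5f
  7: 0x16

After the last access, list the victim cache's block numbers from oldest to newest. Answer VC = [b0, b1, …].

VC = [11, 31]

0: 0x2c (blk 11, set 3) → MISS  vc=[]
1: 0x14 (blk 5, set 1) → MISS  vc=[]
2: 0x2f (blk 11, set 3) → L1-HIT  vc=[]
3: 0x7e (blk 31, set 3) → MISS  vc=[11]
4: 0x5c (blk 23, set 3) → MISS  vc=[11, 31]
5: 0x7f (blk 31, set 3) → VC-HIT  vc=[11, 23]
6: 0x5f (blk 23, set 3) → VC-HIT  vc=[11, 31]
7: 0x16 (blk 5, set 1) → L1-HIT  vc=[11, 31]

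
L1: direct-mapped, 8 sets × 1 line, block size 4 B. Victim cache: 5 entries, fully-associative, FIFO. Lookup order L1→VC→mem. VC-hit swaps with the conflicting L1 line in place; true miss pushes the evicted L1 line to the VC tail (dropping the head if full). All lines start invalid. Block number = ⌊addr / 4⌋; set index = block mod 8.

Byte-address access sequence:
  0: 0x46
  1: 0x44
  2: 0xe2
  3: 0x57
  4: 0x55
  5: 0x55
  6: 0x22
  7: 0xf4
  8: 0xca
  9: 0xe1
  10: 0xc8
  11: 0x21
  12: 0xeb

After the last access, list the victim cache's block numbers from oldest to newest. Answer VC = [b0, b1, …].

VC = [56, 21, 50]

  [0] addr=0x46 blk=17 s=1: MISS | VC []
  [1] addr=0x44 blk=17 s=1: L1-HIT | VC []
  [2] addr=0xe2 blk=56 s=0: MISS | VC []
  [3] addr=0x57 blk=21 s=5: MISS | VC []
  [4] addr=0x55 blk=21 s=5: L1-HIT | VC []
  [5] addr=0x55 blk=21 s=5: L1-HIT | VC []
  [6] addr=0x22 blk=8 s=0: MISS | VC [56]
  [7] addr=0xf4 blk=61 s=5: MISS | VC [56, 21]
  [8] addr=0xca blk=50 s=2: MISS | VC [56, 21]
  [9] addr=0xe1 blk=56 s=0: VC-HIT | VC [8, 21]
  [10] addr=0xc8 blk=50 s=2: L1-HIT | VC [8, 21]
  [11] addr=0x21 blk=8 s=0: VC-HIT | VC [56, 21]
  [12] addr=0xeb blk=58 s=2: MISS | VC [56, 21, 50]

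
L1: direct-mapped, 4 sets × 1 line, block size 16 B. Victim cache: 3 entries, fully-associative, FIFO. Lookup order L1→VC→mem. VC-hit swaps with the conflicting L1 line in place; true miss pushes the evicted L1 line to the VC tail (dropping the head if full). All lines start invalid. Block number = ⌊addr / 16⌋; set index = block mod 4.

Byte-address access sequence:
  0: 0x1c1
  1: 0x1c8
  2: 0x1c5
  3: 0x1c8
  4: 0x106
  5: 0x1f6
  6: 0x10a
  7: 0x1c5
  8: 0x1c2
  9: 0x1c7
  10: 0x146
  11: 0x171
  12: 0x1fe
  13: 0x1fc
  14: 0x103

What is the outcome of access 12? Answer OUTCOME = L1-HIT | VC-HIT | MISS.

OUTCOME = VC-HIT

  [0] addr=0x1c1 blk=28 s=0: MISS | VC []
  [1] addr=0x1c8 blk=28 s=0: L1-HIT | VC []
  [2] addr=0x1c5 blk=28 s=0: L1-HIT | VC []
  [3] addr=0x1c8 blk=28 s=0: L1-HIT | VC []
  [4] addr=0x106 blk=16 s=0: MISS | VC [28]
  [5] addr=0x1f6 blk=31 s=3: MISS | VC [28]
  [6] addr=0x10a blk=16 s=0: L1-HIT | VC [28]
  [7] addr=0x1c5 blk=28 s=0: VC-HIT | VC [16]
  [8] addr=0x1c2 blk=28 s=0: L1-HIT | VC [16]
  [9] addr=0x1c7 blk=28 s=0: L1-HIT | VC [16]
  [10] addr=0x146 blk=20 s=0: MISS | VC [16, 28]
  [11] addr=0x171 blk=23 s=3: MISS | VC [16, 28, 31]
  [12] addr=0x1fe blk=31 s=3: VC-HIT | VC [16, 28, 23]
  [13] addr=0x1fc blk=31 s=3: L1-HIT | VC [16, 28, 23]
  [14] addr=0x103 blk=16 s=0: VC-HIT | VC [20, 28, 23]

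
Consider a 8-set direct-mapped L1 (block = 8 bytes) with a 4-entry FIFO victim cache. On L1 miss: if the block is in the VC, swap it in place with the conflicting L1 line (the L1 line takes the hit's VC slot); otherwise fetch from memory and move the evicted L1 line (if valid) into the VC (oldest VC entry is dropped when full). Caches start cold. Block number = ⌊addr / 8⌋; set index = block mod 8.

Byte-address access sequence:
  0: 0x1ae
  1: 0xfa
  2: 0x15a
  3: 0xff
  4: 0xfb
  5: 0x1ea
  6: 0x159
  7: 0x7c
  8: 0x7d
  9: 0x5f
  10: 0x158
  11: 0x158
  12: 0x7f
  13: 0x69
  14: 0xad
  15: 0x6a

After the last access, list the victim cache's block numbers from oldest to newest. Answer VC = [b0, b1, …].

  [0] addr=0x1ae blk=53 s=5: MISS | VC []
  [1] addr=0xfa blk=31 s=7: MISS | VC []
  [2] addr=0x15a blk=43 s=3: MISS | VC []
  [3] addr=0xff blk=31 s=7: L1-HIT | VC []
  [4] addr=0xfb blk=31 s=7: L1-HIT | VC []
  [5] addr=0x1ea blk=61 s=5: MISS | VC [53]
  [6] addr=0x159 blk=43 s=3: L1-HIT | VC [53]
  [7] addr=0x7c blk=15 s=7: MISS | VC [53, 31]
  [8] addr=0x7d blk=15 s=7: L1-HIT | VC [53, 31]
  [9] addr=0x5f blk=11 s=3: MISS | VC [53, 31, 43]
  [10] addr=0x158 blk=43 s=3: VC-HIT | VC [53, 31, 11]
  [11] addr=0x158 blk=43 s=3: L1-HIT | VC [53, 31, 11]
  [12] addr=0x7f blk=15 s=7: L1-HIT | VC [53, 31, 11]
  [13] addr=0x69 blk=13 s=5: MISS | VC [53, 31, 11, 61]
  [14] addr=0xad blk=21 s=5: MISS | VC [31, 11, 61, 13]
  [15] addr=0x6a blk=13 s=5: VC-HIT | VC [31, 11, 61, 21]

VC = [31, 11, 61, 21]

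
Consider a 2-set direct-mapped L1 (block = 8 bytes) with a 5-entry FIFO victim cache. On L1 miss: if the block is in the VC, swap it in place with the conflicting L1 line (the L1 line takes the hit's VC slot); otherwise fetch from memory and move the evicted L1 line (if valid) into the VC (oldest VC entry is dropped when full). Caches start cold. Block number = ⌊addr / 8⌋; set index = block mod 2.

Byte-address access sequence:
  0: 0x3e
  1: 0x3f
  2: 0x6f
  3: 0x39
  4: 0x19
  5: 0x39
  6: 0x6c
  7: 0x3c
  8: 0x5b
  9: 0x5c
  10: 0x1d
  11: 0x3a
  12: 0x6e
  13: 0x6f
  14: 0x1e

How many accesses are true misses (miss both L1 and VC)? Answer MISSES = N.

MISSES = 4

#0 0x3e→b7/s1 MISS; vc=[]
#1 0x3f→b7/s1 L1-HIT; vc=[]
#2 0x6f→b13/s1 MISS; vc=[7]
#3 0x39→b7/s1 VC-HIT; vc=[13]
#4 0x19→b3/s1 MISS; vc=[13,7]
#5 0x39→b7/s1 VC-HIT; vc=[13,3]
#6 0x6c→b13/s1 VC-HIT; vc=[7,3]
#7 0x3c→b7/s1 VC-HIT; vc=[13,3]
#8 0x5b→b11/s1 MISS; vc=[13,3,7]
#9 0x5c→b11/s1 L1-HIT; vc=[13,3,7]
#10 0x1d→b3/s1 VC-HIT; vc=[13,11,7]
#11 0x3a→b7/s1 VC-HIT; vc=[13,11,3]
#12 0x6e→b13/s1 VC-HIT; vc=[7,11,3]
#13 0x6f→b13/s1 L1-HIT; vc=[7,11,3]
#14 0x1e→b3/s1 VC-HIT; vc=[7,11,13]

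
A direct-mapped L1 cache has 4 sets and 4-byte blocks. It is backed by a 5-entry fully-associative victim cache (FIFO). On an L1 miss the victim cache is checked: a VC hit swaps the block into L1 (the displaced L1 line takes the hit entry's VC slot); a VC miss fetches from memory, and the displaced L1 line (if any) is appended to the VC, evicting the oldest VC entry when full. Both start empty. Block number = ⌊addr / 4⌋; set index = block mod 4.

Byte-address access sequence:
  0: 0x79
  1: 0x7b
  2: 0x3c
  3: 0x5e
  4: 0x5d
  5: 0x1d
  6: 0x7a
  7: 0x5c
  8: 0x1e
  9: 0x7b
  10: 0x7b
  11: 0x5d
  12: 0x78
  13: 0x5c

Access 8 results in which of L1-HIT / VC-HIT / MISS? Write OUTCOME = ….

OUTCOME = VC-HIT

0: 0x79 (blk 30, set 2) → MISS  vc=[]
1: 0x7b (blk 30, set 2) → L1-HIT  vc=[]
2: 0x3c (blk 15, set 3) → MISS  vc=[]
3: 0x5e (blk 23, set 3) → MISS  vc=[15]
4: 0x5d (blk 23, set 3) → L1-HIT  vc=[15]
5: 0x1d (blk 7, set 3) → MISS  vc=[15, 23]
6: 0x7a (blk 30, set 2) → L1-HIT  vc=[15, 23]
7: 0x5c (blk 23, set 3) → VC-HIT  vc=[15, 7]
8: 0x1e (blk 7, set 3) → VC-HIT  vc=[15, 23]
9: 0x7b (blk 30, set 2) → L1-HIT  vc=[15, 23]
10: 0x7b (blk 30, set 2) → L1-HIT  vc=[15, 23]
11: 0x5d (blk 23, set 3) → VC-HIT  vc=[15, 7]
12: 0x78 (blk 30, set 2) → L1-HIT  vc=[15, 7]
13: 0x5c (blk 23, set 3) → L1-HIT  vc=[15, 7]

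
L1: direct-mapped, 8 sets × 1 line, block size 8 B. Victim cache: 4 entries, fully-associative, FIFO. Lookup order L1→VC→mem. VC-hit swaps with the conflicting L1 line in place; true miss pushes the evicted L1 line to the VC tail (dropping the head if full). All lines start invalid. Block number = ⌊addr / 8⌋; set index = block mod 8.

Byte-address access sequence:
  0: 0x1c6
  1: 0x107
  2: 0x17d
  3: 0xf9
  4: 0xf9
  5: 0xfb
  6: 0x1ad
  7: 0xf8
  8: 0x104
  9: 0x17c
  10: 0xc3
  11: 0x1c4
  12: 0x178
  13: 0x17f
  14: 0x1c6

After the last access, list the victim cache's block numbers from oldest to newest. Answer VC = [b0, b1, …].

VC = [24, 31, 32]

0: 0x1c6 (blk 56, set 0) → MISS  vc=[]
1: 0x107 (blk 32, set 0) → MISS  vc=[56]
2: 0x17d (blk 47, set 7) → MISS  vc=[56]
3: 0xf9 (blk 31, set 7) → MISS  vc=[56, 47]
4: 0xf9 (blk 31, set 7) → L1-HIT  vc=[56, 47]
5: 0xfb (blk 31, set 7) → L1-HIT  vc=[56, 47]
6: 0x1ad (blk 53, set 5) → MISS  vc=[56, 47]
7: 0xf8 (blk 31, set 7) → L1-HIT  vc=[56, 47]
8: 0x104 (blk 32, set 0) → L1-HIT  vc=[56, 47]
9: 0x17c (blk 47, set 7) → VC-HIT  vc=[56, 31]
10: 0xc3 (blk 24, set 0) → MISS  vc=[56, 31, 32]
11: 0x1c4 (blk 56, set 0) → VC-HIT  vc=[24, 31, 32]
12: 0x178 (blk 47, set 7) → L1-HIT  vc=[24, 31, 32]
13: 0x17f (blk 47, set 7) → L1-HIT  vc=[24, 31, 32]
14: 0x1c6 (blk 56, set 0) → L1-HIT  vc=[24, 31, 32]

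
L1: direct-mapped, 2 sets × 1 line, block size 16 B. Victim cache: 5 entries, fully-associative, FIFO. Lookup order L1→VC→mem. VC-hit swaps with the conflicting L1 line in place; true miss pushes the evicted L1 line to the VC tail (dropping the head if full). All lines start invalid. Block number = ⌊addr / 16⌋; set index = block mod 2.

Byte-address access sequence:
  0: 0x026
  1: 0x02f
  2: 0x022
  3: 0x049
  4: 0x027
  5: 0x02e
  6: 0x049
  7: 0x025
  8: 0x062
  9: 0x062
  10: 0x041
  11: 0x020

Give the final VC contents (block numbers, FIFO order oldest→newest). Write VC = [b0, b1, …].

#0 0x26→b2/s0 MISS; vc=[]
#1 0x2f→b2/s0 L1-HIT; vc=[]
#2 0x22→b2/s0 L1-HIT; vc=[]
#3 0x49→b4/s0 MISS; vc=[2]
#4 0x27→b2/s0 VC-HIT; vc=[4]
#5 0x2e→b2/s0 L1-HIT; vc=[4]
#6 0x49→b4/s0 VC-HIT; vc=[2]
#7 0x25→b2/s0 VC-HIT; vc=[4]
#8 0x62→b6/s0 MISS; vc=[4,2]
#9 0x62→b6/s0 L1-HIT; vc=[4,2]
#10 0x41→b4/s0 VC-HIT; vc=[6,2]
#11 0x20→b2/s0 VC-HIT; vc=[6,4]

VC = [6, 4]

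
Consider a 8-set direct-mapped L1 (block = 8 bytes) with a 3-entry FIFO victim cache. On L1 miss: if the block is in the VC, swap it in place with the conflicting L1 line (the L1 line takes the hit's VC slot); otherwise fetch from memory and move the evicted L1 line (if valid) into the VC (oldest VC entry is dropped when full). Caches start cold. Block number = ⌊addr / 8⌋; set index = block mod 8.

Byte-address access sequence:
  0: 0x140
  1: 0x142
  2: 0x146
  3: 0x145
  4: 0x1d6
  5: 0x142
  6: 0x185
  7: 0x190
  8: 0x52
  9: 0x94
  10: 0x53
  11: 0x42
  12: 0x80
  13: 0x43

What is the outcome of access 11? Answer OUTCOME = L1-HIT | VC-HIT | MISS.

OUTCOME = MISS

  [0] addr=0x140 blk=40 s=0: MISS | VC []
  [1] addr=0x142 blk=40 s=0: L1-HIT | VC []
  [2] addr=0x146 blk=40 s=0: L1-HIT | VC []
  [3] addr=0x145 blk=40 s=0: L1-HIT | VC []
  [4] addr=0x1d6 blk=58 s=2: MISS | VC []
  [5] addr=0x142 blk=40 s=0: L1-HIT | VC []
  [6] addr=0x185 blk=48 s=0: MISS | VC [40]
  [7] addr=0x190 blk=50 s=2: MISS | VC [40, 58]
  [8] addr=0x52 blk=10 s=2: MISS | VC [40, 58, 50]
  [9] addr=0x94 blk=18 s=2: MISS | VC [58, 50, 10]
  [10] addr=0x53 blk=10 s=2: VC-HIT | VC [58, 50, 18]
  [11] addr=0x42 blk=8 s=0: MISS | VC [50, 18, 48]
  [12] addr=0x80 blk=16 s=0: MISS | VC [18, 48, 8]
  [13] addr=0x43 blk=8 s=0: VC-HIT | VC [18, 48, 16]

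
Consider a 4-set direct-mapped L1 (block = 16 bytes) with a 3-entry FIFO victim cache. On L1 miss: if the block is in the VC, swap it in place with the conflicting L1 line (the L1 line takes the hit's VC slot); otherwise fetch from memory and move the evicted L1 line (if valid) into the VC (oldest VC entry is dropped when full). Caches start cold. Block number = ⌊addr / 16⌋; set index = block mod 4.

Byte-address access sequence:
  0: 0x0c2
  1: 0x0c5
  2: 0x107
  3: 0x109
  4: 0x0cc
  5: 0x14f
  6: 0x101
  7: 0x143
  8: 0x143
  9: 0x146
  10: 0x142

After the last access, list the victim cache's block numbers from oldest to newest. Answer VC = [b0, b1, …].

#0 0xc2→b12/s0 MISS; vc=[]
#1 0xc5→b12/s0 L1-HIT; vc=[]
#2 0x107→b16/s0 MISS; vc=[12]
#3 0x109→b16/s0 L1-HIT; vc=[12]
#4 0xcc→b12/s0 VC-HIT; vc=[16]
#5 0x14f→b20/s0 MISS; vc=[16,12]
#6 0x101→b16/s0 VC-HIT; vc=[20,12]
#7 0x143→b20/s0 VC-HIT; vc=[16,12]
#8 0x143→b20/s0 L1-HIT; vc=[16,12]
#9 0x146→b20/s0 L1-HIT; vc=[16,12]
#10 0x142→b20/s0 L1-HIT; vc=[16,12]

VC = [16, 12]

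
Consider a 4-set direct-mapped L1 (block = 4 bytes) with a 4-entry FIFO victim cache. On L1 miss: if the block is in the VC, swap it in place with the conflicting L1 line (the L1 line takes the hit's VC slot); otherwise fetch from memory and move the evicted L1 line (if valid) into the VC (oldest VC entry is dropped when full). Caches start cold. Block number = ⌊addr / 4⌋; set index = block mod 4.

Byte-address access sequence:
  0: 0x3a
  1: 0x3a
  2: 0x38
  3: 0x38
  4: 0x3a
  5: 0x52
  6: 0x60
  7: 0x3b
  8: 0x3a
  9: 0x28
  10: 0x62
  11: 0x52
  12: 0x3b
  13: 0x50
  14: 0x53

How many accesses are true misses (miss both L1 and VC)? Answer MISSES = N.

#0 0x3a→b14/s2 MISS; vc=[]
#1 0x3a→b14/s2 L1-HIT; vc=[]
#2 0x38→b14/s2 L1-HIT; vc=[]
#3 0x38→b14/s2 L1-HIT; vc=[]
#4 0x3a→b14/s2 L1-HIT; vc=[]
#5 0x52→b20/s0 MISS; vc=[]
#6 0x60→b24/s0 MISS; vc=[20]
#7 0x3b→b14/s2 L1-HIT; vc=[20]
#8 0x3a→b14/s2 L1-HIT; vc=[20]
#9 0x28→b10/s2 MISS; vc=[20,14]
#10 0x62→b24/s0 L1-HIT; vc=[20,14]
#11 0x52→b20/s0 VC-HIT; vc=[24,14]
#12 0x3b→b14/s2 VC-HIT; vc=[24,10]
#13 0x50→b20/s0 L1-HIT; vc=[24,10]
#14 0x53→b20/s0 L1-HIT; vc=[24,10]

MISSES = 4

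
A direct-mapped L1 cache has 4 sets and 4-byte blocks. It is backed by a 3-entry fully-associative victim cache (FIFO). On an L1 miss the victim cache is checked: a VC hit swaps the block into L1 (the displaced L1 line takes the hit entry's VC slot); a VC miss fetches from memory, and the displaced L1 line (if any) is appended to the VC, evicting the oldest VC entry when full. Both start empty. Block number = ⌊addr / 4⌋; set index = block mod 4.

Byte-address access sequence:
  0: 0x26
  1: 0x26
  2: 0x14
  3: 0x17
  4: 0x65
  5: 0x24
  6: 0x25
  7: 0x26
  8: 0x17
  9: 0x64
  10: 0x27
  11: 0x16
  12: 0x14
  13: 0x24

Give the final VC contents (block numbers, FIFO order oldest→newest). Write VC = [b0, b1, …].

  [0] addr=0x26 blk=9 s=1: MISS | VC []
  [1] addr=0x26 blk=9 s=1: L1-HIT | VC []
  [2] addr=0x14 blk=5 s=1: MISS | VC [9]
  [3] addr=0x17 blk=5 s=1: L1-HIT | VC [9]
  [4] addr=0x65 blk=25 s=1: MISS | VC [9, 5]
  [5] addr=0x24 blk=9 s=1: VC-HIT | VC [25, 5]
  [6] addr=0x25 blk=9 s=1: L1-HIT | VC [25, 5]
  [7] addr=0x26 blk=9 s=1: L1-HIT | VC [25, 5]
  [8] addr=0x17 blk=5 s=1: VC-HIT | VC [25, 9]
  [9] addr=0x64 blk=25 s=1: VC-HIT | VC [5, 9]
  [10] addr=0x27 blk=9 s=1: VC-HIT | VC [5, 25]
  [11] addr=0x16 blk=5 s=1: VC-HIT | VC [9, 25]
  [12] addr=0x14 blk=5 s=1: L1-HIT | VC [9, 25]
  [13] addr=0x24 blk=9 s=1: VC-HIT | VC [5, 25]

VC = [5, 25]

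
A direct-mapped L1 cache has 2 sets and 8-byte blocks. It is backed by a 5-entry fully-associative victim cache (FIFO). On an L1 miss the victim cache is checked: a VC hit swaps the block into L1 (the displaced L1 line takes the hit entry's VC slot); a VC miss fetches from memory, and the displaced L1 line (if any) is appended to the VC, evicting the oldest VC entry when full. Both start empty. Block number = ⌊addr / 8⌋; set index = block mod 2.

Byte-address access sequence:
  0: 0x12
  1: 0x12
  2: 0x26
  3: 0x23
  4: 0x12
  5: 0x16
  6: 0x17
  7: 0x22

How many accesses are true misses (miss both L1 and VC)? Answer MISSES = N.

MISSES = 2

  [0] addr=0x12 blk=2 s=0: MISS | VC []
  [1] addr=0x12 blk=2 s=0: L1-HIT | VC []
  [2] addr=0x26 blk=4 s=0: MISS | VC [2]
  [3] addr=0x23 blk=4 s=0: L1-HIT | VC [2]
  [4] addr=0x12 blk=2 s=0: VC-HIT | VC [4]
  [5] addr=0x16 blk=2 s=0: L1-HIT | VC [4]
  [6] addr=0x17 blk=2 s=0: L1-HIT | VC [4]
  [7] addr=0x22 blk=4 s=0: VC-HIT | VC [2]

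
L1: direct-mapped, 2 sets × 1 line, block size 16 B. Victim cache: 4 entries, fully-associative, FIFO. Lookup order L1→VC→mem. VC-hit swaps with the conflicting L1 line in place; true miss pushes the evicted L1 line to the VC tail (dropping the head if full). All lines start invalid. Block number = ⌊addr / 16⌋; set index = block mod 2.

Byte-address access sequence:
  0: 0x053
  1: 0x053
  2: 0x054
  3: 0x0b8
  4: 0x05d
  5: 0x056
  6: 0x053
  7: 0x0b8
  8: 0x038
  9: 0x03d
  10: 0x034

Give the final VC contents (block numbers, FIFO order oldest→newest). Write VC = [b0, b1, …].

#0 0x53→b5/s1 MISS; vc=[]
#1 0x53→b5/s1 L1-HIT; vc=[]
#2 0x54→b5/s1 L1-HIT; vc=[]
#3 0xb8→b11/s1 MISS; vc=[5]
#4 0x5d→b5/s1 VC-HIT; vc=[11]
#5 0x56→b5/s1 L1-HIT; vc=[11]
#6 0x53→b5/s1 L1-HIT; vc=[11]
#7 0xb8→b11/s1 VC-HIT; vc=[5]
#8 0x38→b3/s1 MISS; vc=[5,11]
#9 0x3d→b3/s1 L1-HIT; vc=[5,11]
#10 0x34→b3/s1 L1-HIT; vc=[5,11]

VC = [5, 11]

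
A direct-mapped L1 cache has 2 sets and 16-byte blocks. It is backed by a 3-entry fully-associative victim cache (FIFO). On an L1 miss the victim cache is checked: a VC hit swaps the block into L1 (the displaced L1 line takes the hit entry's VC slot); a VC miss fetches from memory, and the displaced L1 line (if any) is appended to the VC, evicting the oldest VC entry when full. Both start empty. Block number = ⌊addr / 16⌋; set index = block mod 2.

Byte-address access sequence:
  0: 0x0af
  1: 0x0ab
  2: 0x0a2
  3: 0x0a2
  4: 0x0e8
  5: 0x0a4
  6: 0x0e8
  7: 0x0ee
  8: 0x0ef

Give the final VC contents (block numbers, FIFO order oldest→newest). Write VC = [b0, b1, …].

#0 0xaf→b10/s0 MISS; vc=[]
#1 0xab→b10/s0 L1-HIT; vc=[]
#2 0xa2→b10/s0 L1-HIT; vc=[]
#3 0xa2→b10/s0 L1-HIT; vc=[]
#4 0xe8→b14/s0 MISS; vc=[10]
#5 0xa4→b10/s0 VC-HIT; vc=[14]
#6 0xe8→b14/s0 VC-HIT; vc=[10]
#7 0xee→b14/s0 L1-HIT; vc=[10]
#8 0xef→b14/s0 L1-HIT; vc=[10]

VC = [10]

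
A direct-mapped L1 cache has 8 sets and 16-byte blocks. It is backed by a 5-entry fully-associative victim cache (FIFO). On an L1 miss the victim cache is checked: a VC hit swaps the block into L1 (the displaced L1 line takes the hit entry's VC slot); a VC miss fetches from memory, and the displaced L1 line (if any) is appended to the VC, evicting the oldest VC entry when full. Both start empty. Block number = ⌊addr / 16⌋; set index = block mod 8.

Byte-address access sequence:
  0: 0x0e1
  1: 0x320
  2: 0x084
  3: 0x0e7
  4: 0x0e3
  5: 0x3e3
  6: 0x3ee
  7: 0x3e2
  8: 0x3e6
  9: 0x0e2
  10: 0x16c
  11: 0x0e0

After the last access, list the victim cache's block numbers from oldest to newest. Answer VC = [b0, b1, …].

#0 0xe1→b14/s6 MISS; vc=[]
#1 0x320→b50/s2 MISS; vc=[]
#2 0x84→b8/s0 MISS; vc=[]
#3 0xe7→b14/s6 L1-HIT; vc=[]
#4 0xe3→b14/s6 L1-HIT; vc=[]
#5 0x3e3→b62/s6 MISS; vc=[14]
#6 0x3ee→b62/s6 L1-HIT; vc=[14]
#7 0x3e2→b62/s6 L1-HIT; vc=[14]
#8 0x3e6→b62/s6 L1-HIT; vc=[14]
#9 0xe2→b14/s6 VC-HIT; vc=[62]
#10 0x16c→b22/s6 MISS; vc=[62,14]
#11 0xe0→b14/s6 VC-HIT; vc=[62,22]

VC = [62, 22]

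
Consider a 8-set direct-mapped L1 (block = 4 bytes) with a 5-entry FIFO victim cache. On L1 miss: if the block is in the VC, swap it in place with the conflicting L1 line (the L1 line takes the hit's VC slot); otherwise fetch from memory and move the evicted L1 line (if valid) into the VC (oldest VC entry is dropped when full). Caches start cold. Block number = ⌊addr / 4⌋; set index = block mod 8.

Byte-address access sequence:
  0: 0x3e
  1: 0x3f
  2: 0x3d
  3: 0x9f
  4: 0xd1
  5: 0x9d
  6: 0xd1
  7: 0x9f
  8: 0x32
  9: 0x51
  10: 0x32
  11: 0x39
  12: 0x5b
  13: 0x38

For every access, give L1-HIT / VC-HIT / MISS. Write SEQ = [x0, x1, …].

  [0] addr=0x3e blk=15 s=7: MISS | VC []
  [1] addr=0x3f blk=15 s=7: L1-HIT | VC []
  [2] addr=0x3d blk=15 s=7: L1-HIT | VC []
  [3] addr=0x9f blk=39 s=7: MISS | VC [15]
  [4] addr=0xd1 blk=52 s=4: MISS | VC [15]
  [5] addr=0x9d blk=39 s=7: L1-HIT | VC [15]
  [6] addr=0xd1 blk=52 s=4: L1-HIT | VC [15]
  [7] addr=0x9f blk=39 s=7: L1-HIT | VC [15]
  [8] addr=0x32 blk=12 s=4: MISS | VC [15, 52]
  [9] addr=0x51 blk=20 s=4: MISS | VC [15, 52, 12]
  [10] addr=0x32 blk=12 s=4: VC-HIT | VC [15, 52, 20]
  [11] addr=0x39 blk=14 s=6: MISS | VC [15, 52, 20]
  [12] addr=0x5b blk=22 s=6: MISS | VC [15, 52, 20, 14]
  [13] addr=0x38 blk=14 s=6: VC-HIT | VC [15, 52, 20, 22]

SEQ = [MISS, L1-HIT, L1-HIT, MISS, MISS, L1-HIT, L1-HIT, L1-HIT, MISS, MISS, VC-HIT, MISS, MISS, VC-HIT]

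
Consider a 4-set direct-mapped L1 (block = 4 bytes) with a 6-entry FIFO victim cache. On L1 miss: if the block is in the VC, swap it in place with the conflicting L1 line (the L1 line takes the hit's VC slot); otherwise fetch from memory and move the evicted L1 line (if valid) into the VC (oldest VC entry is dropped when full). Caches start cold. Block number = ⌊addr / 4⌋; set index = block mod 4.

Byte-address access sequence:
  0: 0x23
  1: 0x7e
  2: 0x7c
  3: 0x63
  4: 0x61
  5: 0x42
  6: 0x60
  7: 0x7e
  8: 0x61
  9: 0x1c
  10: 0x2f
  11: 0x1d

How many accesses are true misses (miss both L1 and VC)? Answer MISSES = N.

  [0] addr=0x23 blk=8 s=0: MISS | VC []
  [1] addr=0x7e blk=31 s=3: MISS | VC []
  [2] addr=0x7c blk=31 s=3: L1-HIT | VC []
  [3] addr=0x63 blk=24 s=0: MISS | VC [8]
  [4] addr=0x61 blk=24 s=0: L1-HIT | VC [8]
  [5] addr=0x42 blk=16 s=0: MISS | VC [8, 24]
  [6] addr=0x60 blk=24 s=0: VC-HIT | VC [8, 16]
  [7] addr=0x7e blk=31 s=3: L1-HIT | VC [8, 16]
  [8] addr=0x61 blk=24 s=0: L1-HIT | VC [8, 16]
  [9] addr=0x1c blk=7 s=3: MISS | VC [8, 16, 31]
  [10] addr=0x2f blk=11 s=3: MISS | VC [8, 16, 31, 7]
  [11] addr=0x1d blk=7 s=3: VC-HIT | VC [8, 16, 31, 11]

MISSES = 6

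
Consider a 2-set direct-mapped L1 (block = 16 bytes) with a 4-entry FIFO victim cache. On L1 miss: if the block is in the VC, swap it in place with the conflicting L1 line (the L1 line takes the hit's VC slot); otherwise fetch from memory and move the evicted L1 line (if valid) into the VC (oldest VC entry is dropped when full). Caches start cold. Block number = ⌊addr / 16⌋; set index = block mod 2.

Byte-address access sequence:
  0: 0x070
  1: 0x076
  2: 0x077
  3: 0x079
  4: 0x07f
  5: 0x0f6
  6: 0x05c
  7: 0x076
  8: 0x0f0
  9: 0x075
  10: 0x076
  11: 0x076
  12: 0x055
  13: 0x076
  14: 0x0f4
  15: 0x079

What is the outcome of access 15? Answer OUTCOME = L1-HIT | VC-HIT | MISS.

OUTCOME = VC-HIT

0: 0x70 (blk 7, set 1) → MISS  vc=[]
1: 0x76 (blk 7, set 1) → L1-HIT  vc=[]
2: 0x77 (blk 7, set 1) → L1-HIT  vc=[]
3: 0x79 (blk 7, set 1) → L1-HIT  vc=[]
4: 0x7f (blk 7, set 1) → L1-HIT  vc=[]
5: 0xf6 (blk 15, set 1) → MISS  vc=[7]
6: 0x5c (blk 5, set 1) → MISS  vc=[7, 15]
7: 0x76 (blk 7, set 1) → VC-HIT  vc=[5, 15]
8: 0xf0 (blk 15, set 1) → VC-HIT  vc=[5, 7]
9: 0x75 (blk 7, set 1) → VC-HIT  vc=[5, 15]
10: 0x76 (blk 7, set 1) → L1-HIT  vc=[5, 15]
11: 0x76 (blk 7, set 1) → L1-HIT  vc=[5, 15]
12: 0x55 (blk 5, set 1) → VC-HIT  vc=[7, 15]
13: 0x76 (blk 7, set 1) → VC-HIT  vc=[5, 15]
14: 0xf4 (blk 15, set 1) → VC-HIT  vc=[5, 7]
15: 0x79 (blk 7, set 1) → VC-HIT  vc=[5, 15]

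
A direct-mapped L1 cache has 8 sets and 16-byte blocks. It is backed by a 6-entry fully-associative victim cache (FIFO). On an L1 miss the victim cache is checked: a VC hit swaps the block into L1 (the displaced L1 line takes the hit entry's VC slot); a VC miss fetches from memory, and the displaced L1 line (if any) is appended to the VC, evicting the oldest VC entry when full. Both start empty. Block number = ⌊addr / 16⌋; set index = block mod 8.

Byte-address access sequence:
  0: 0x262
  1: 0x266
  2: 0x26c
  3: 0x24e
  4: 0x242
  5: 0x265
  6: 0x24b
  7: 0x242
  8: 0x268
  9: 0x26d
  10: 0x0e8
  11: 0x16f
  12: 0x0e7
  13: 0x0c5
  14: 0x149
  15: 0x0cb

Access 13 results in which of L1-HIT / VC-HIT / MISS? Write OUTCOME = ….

OUTCOME = MISS

0: 0x262 (blk 38, set 6) → MISS  vc=[]
1: 0x266 (blk 38, set 6) → L1-HIT  vc=[]
2: 0x26c (blk 38, set 6) → L1-HIT  vc=[]
3: 0x24e (blk 36, set 4) → MISS  vc=[]
4: 0x242 (blk 36, set 4) → L1-HIT  vc=[]
5: 0x265 (blk 38, set 6) → L1-HIT  vc=[]
6: 0x24b (blk 36, set 4) → L1-HIT  vc=[]
7: 0x242 (blk 36, set 4) → L1-HIT  vc=[]
8: 0x268 (blk 38, set 6) → L1-HIT  vc=[]
9: 0x26d (blk 38, set 6) → L1-HIT  vc=[]
10: 0xe8 (blk 14, set 6) → MISS  vc=[38]
11: 0x16f (blk 22, set 6) → MISS  vc=[38, 14]
12: 0xe7 (blk 14, set 6) → VC-HIT  vc=[38, 22]
13: 0xc5 (blk 12, set 4) → MISS  vc=[38, 22, 36]
14: 0x149 (blk 20, set 4) → MISS  vc=[38, 22, 36, 12]
15: 0xcb (blk 12, set 4) → VC-HIT  vc=[38, 22, 36, 20]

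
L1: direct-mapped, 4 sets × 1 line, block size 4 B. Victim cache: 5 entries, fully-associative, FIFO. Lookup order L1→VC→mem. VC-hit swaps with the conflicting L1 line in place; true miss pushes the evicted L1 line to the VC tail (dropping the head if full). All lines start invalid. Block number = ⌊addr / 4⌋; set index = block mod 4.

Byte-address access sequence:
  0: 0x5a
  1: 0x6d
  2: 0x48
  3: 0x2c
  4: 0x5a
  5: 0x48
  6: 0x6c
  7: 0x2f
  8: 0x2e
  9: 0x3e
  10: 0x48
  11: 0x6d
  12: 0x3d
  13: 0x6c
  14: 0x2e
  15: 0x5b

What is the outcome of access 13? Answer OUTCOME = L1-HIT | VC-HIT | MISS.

  [0] addr=0x5a blk=22 s=2: MISS | VC []
  [1] addr=0x6d blk=27 s=3: MISS | VC []
  [2] addr=0x48 blk=18 s=2: MISS | VC [22]
  [3] addr=0x2c blk=11 s=3: MISS | VC [22, 27]
  [4] addr=0x5a blk=22 s=2: VC-HIT | VC [18, 27]
  [5] addr=0x48 blk=18 s=2: VC-HIT | VC [22, 27]
  [6] addr=0x6c blk=27 s=3: VC-HIT | VC [22, 11]
  [7] addr=0x2f blk=11 s=3: VC-HIT | VC [22, 27]
  [8] addr=0x2e blk=11 s=3: L1-HIT | VC [22, 27]
  [9] addr=0x3e blk=15 s=3: MISS | VC [22, 27, 11]
  [10] addr=0x48 blk=18 s=2: L1-HIT | VC [22, 27, 11]
  [11] addr=0x6d blk=27 s=3: VC-HIT | VC [22, 15, 11]
  [12] addr=0x3d blk=15 s=3: VC-HIT | VC [22, 27, 11]
  [13] addr=0x6c blk=27 s=3: VC-HIT | VC [22, 15, 11]
  [14] addr=0x2e blk=11 s=3: VC-HIT | VC [22, 15, 27]
  [15] addr=0x5b blk=22 s=2: VC-HIT | VC [18, 15, 27]

OUTCOME = VC-HIT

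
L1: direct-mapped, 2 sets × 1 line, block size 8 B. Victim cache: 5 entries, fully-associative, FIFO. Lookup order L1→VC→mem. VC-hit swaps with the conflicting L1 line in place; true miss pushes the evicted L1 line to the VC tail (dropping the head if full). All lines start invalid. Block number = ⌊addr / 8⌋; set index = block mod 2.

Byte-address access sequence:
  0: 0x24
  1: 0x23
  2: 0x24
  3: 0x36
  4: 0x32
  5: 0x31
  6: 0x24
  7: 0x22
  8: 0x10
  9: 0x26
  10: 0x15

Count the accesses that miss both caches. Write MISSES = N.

MISSES = 3

0: 0x24 (blk 4, set 0) → MISS  vc=[]
1: 0x23 (blk 4, set 0) → L1-HIT  vc=[]
2: 0x24 (blk 4, set 0) → L1-HIT  vc=[]
3: 0x36 (blk 6, set 0) → MISS  vc=[4]
4: 0x32 (blk 6, set 0) → L1-HIT  vc=[4]
5: 0x31 (blk 6, set 0) → L1-HIT  vc=[4]
6: 0x24 (blk 4, set 0) → VC-HIT  vc=[6]
7: 0x22 (blk 4, set 0) → L1-HIT  vc=[6]
8: 0x10 (blk 2, set 0) → MISS  vc=[6, 4]
9: 0x26 (blk 4, set 0) → VC-HIT  vc=[6, 2]
10: 0x15 (blk 2, set 0) → VC-HIT  vc=[6, 4]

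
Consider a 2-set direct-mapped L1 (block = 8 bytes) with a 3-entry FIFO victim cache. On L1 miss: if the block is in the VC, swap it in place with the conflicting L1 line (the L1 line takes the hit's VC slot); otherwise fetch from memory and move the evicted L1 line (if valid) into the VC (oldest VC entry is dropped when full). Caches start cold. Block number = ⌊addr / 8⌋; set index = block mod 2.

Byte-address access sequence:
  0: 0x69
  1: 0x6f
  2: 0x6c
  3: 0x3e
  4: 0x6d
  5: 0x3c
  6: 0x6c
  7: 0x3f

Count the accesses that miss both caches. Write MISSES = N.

  [0] addr=0x69 blk=13 s=1: MISS | VC []
  [1] addr=0x6f blk=13 s=1: L1-HIT | VC []
  [2] addr=0x6c blk=13 s=1: L1-HIT | VC []
  [3] addr=0x3e blk=7 s=1: MISS | VC [13]
  [4] addr=0x6d blk=13 s=1: VC-HIT | VC [7]
  [5] addr=0x3c blk=7 s=1: VC-HIT | VC [13]
  [6] addr=0x6c blk=13 s=1: VC-HIT | VC [7]
  [7] addr=0x3f blk=7 s=1: VC-HIT | VC [13]

MISSES = 2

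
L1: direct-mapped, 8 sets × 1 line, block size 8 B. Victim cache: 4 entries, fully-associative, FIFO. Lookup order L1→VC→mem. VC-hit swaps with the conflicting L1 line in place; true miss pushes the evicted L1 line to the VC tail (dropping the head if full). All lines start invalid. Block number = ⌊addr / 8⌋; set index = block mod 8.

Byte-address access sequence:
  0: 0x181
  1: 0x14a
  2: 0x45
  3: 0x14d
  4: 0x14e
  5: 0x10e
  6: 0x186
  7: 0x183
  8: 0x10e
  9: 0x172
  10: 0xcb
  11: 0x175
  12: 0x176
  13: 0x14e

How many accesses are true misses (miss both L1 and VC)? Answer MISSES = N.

0: 0x181 (blk 48, set 0) → MISS  vc=[]
1: 0x14a (blk 41, set 1) → MISS  vc=[]
2: 0x45 (blk 8, set 0) → MISS  vc=[48]
3: 0x14d (blk 41, set 1) → L1-HIT  vc=[48]
4: 0x14e (blk 41, set 1) → L1-HIT  vc=[48]
5: 0x10e (blk 33, set 1) → MISS  vc=[48, 41]
6: 0x186 (blk 48, set 0) → VC-HIT  vc=[8, 41]
7: 0x183 (blk 48, set 0) → L1-HIT  vc=[8, 41]
8: 0x10e (blk 33, set 1) → L1-HIT  vc=[8, 41]
9: 0x172 (blk 46, set 6) → MISS  vc=[8, 41]
10: 0xcb (blk 25, set 1) → MISS  vc=[8, 41, 33]
11: 0x175 (blk 46, set 6) → L1-HIT  vc=[8, 41, 33]
12: 0x176 (blk 46, set 6) → L1-HIT  vc=[8, 41, 33]
13: 0x14e (blk 41, set 1) → VC-HIT  vc=[8, 25, 33]

MISSES = 6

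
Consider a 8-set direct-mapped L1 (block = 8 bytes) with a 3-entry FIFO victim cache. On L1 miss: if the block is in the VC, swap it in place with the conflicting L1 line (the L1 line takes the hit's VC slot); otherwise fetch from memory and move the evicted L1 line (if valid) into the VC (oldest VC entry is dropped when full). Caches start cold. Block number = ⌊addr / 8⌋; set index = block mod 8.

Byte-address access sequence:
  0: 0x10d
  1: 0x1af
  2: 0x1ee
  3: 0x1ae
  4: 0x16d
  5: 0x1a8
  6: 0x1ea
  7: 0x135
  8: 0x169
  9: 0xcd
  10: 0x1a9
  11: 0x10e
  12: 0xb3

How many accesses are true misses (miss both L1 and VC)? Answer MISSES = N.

  [0] addr=0x10d blk=33 s=1: MISS | VC []
  [1] addr=0x1af blk=53 s=5: MISS | VC []
  [2] addr=0x1ee blk=61 s=5: MISS | VC [53]
  [3] addr=0x1ae blk=53 s=5: VC-HIT | VC [61]
  [4] addr=0x16d blk=45 s=5: MISS | VC [61, 53]
  [5] addr=0x1a8 blk=53 s=5: VC-HIT | VC [61, 45]
  [6] addr=0x1ea blk=61 s=5: VC-HIT | VC [53, 45]
  [7] addr=0x135 blk=38 s=6: MISS | VC [53, 45]
  [8] addr=0x169 blk=45 s=5: VC-HIT | VC [53, 61]
  [9] addr=0xcd blk=25 s=1: MISS | VC [53, 61, 33]
  [10] addr=0x1a9 blk=53 s=5: VC-HIT | VC [45, 61, 33]
  [11] addr=0x10e blk=33 s=1: VC-HIT | VC [45, 61, 25]
  [12] addr=0xb3 blk=22 s=6: MISS | VC [61, 25, 38]

MISSES = 7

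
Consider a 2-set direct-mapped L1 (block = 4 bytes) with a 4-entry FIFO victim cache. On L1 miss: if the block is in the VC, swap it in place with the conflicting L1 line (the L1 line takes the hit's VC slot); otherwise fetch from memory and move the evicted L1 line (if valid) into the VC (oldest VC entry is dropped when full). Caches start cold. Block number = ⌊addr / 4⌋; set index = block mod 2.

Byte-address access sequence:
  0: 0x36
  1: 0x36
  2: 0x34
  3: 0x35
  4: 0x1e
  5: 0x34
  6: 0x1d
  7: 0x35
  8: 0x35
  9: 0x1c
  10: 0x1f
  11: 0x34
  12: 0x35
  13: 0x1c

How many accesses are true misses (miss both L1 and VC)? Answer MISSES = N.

  [0] addr=0x36 blk=13 s=1: MISS | VC []
  [1] addr=0x36 blk=13 s=1: L1-HIT | VC []
  [2] addr=0x34 blk=13 s=1: L1-HIT | VC []
  [3] addr=0x35 blk=13 s=1: L1-HIT | VC []
  [4] addr=0x1e blk=7 s=1: MISS | VC [13]
  [5] addr=0x34 blk=13 s=1: VC-HIT | VC [7]
  [6] addr=0x1d blk=7 s=1: VC-HIT | VC [13]
  [7] addr=0x35 blk=13 s=1: VC-HIT | VC [7]
  [8] addr=0x35 blk=13 s=1: L1-HIT | VC [7]
  [9] addr=0x1c blk=7 s=1: VC-HIT | VC [13]
  [10] addr=0x1f blk=7 s=1: L1-HIT | VC [13]
  [11] addr=0x34 blk=13 s=1: VC-HIT | VC [7]
  [12] addr=0x35 blk=13 s=1: L1-HIT | VC [7]
  [13] addr=0x1c blk=7 s=1: VC-HIT | VC [13]

MISSES = 2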